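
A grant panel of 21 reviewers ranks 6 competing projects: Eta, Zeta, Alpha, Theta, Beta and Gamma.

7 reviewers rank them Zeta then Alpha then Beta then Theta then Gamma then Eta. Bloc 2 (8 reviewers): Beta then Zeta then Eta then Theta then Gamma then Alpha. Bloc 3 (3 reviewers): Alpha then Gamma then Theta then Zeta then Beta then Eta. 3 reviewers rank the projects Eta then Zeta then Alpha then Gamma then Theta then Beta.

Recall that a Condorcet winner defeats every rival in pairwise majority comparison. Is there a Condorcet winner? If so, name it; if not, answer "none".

Zeta

Head-to-head results (21 reviewers):
Eta vs Zeta: Zeta wins 18–3.
Eta–Alpha: Eta 11–10.
Eta–Theta: Eta 11–10.
Eta vs Beta: Eta preferred on 3 ballots; Beta wins 18–3.
Eta vs Gamma: 11 to 10, Eta.
Zeta vs Alpha: Zeta, 18–3.
Zeta vs Theta: Zeta is ranked higher on 7+8+3 = 18 ballots, Theta on 3. Zeta wins 18–3.
Zeta–Beta: Zeta 13–8.
Zeta vs Gamma: Zeta wins 18–3.
Alpha vs Theta: Alpha is ranked higher on 7+3+3 = 13 ballots, Theta on 8. Alpha wins 13–8.
Alpha–Beta: Alpha 13–8.
Alpha–Gamma: Alpha 13–8.
Theta–Beta: Beta 15–6.
Theta vs Gamma: Theta is ranked higher on 7+8 = 15 ballots, Gamma on 6. Theta wins 15–6.
Beta vs Gamma: Beta wins 15–6.
Zeta defeats every rival head-to-head and is the Condorcet winner.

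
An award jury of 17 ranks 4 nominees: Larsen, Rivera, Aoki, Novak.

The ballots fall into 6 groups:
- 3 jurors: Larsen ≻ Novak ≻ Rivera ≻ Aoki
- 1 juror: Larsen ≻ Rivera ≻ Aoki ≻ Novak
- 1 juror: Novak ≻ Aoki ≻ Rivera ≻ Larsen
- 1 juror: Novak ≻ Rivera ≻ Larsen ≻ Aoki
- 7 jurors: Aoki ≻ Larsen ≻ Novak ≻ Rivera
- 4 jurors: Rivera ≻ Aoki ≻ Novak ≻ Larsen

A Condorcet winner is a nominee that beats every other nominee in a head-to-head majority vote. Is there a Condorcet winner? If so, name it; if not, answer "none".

none

Head-to-head results (17 jurors):
Larsen vs Rivera: Larsen preferred on 3+1+7 = 11 ballots; Larsen wins 11–6.
Larsen vs Aoki: Larsen preferred on 3+1+1 = 5 ballots; Aoki wins 12–5.
Larsen vs Novak: 3+1+7 = 11 for Larsen, 6 for Novak — Larsen by 11–6.
Rivera vs Aoki: 9 to 8, Rivera.
Rivera vs Novak: 1+4 = 5 for Rivera, 12 for Novak — Novak by 12–5.
Aoki vs Novak: 1+7+4 = 12 for Aoki, 5 for Novak — Aoki by 12–5.
Every nominee loses at least once (Larsen loses to Aoki; Rivera loses to Larsen; Aoki loses to Rivera; Novak loses to Larsen). The majority relation contains the cycle Larsen beats Rivera beats Aoki beats Larsen, so there is no Condorcet winner.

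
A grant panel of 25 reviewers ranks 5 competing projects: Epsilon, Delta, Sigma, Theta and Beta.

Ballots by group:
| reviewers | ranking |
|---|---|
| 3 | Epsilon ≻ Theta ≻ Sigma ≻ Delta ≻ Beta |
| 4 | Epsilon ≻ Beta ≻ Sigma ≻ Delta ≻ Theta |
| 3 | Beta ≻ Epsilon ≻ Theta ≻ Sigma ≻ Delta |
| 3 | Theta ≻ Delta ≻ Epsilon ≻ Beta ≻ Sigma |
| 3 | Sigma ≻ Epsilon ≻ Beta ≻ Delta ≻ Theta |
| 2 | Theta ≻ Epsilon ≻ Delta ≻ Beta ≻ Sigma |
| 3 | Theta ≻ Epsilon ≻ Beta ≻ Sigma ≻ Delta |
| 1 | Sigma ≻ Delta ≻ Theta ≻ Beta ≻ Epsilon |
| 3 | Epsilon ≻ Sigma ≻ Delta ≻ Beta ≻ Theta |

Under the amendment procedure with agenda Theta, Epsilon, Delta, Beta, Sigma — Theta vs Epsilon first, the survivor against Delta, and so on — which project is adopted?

Epsilon

Round 1: Theta vs Epsilon — 9–16, Epsilon advances.
Round 2: Epsilon vs Delta — 21–4, Epsilon advances.
Round 3: Epsilon vs Beta — 21–4, Epsilon advances.
Round 4: Epsilon vs Sigma — 21–4, Epsilon advances.
The agenda winner is Epsilon.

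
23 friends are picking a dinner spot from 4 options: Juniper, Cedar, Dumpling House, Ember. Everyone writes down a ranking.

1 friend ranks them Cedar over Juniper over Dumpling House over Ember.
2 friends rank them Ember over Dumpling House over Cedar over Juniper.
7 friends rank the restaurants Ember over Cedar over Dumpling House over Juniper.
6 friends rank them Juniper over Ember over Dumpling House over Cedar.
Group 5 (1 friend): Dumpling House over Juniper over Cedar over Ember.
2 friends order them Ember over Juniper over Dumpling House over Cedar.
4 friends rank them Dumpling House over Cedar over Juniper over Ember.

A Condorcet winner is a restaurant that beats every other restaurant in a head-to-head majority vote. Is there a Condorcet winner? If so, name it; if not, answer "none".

none

Head-to-head results (23 friends):
Juniper vs Cedar: Juniper is ranked higher on 6+1+2 = 9 ballots, Cedar on 14. Cedar wins 14–9.
Juniper vs Dumpling House: 9 to 14, Dumpling House.
Juniper vs Ember: Juniper preferred on 1+6+1+4 = 12 ballots; Juniper wins 12–11.
Cedar vs Dumpling House: 1+7 = 8 for Cedar, 15 for Dumpling House — Dumpling House by 15–8.
Cedar vs Ember: 6 to 17, Ember.
Dumpling House vs Ember: Dumpling House preferred on 1+1+4 = 6 ballots; Ember wins 17–6.
Every restaurant loses at least once (Juniper loses to Cedar; Cedar loses to Dumpling House; Dumpling House loses to Ember; Ember loses to Juniper). The majority relation contains the cycle Juniper beats Ember beats Cedar beats Juniper, so there is no Condorcet winner.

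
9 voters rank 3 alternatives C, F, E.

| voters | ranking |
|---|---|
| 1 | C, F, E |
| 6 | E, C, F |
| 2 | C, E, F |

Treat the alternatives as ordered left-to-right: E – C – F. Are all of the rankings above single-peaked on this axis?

yes

Axis positions: E=1, C=2, F=3.
Group 1 (peak C at position 2): ranking walks positions 2-3-1, expanding outward from the peak — single-peaked.
Group 2 (peak E at position 1): ranking walks positions 1-2-3, expanding outward from the peak — single-peaked.
Group 3 (peak C at position 2): ranking walks positions 2-1-3, expanding outward from the peak — single-peaked.
Every ranking is single-peaked on this axis.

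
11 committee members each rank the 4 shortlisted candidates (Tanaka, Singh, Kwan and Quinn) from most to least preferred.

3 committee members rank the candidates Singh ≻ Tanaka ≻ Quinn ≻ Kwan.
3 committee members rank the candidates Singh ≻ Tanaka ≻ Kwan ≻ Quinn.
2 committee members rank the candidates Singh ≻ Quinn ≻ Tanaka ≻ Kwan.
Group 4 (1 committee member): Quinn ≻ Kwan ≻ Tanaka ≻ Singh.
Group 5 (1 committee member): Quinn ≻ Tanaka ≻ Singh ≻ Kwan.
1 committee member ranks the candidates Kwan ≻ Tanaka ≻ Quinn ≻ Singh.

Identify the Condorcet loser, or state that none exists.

Head-to-head results (11 committee members):
Tanaka vs Singh: Tanaka preferred on 1+1+1 = 3 ballots; Singh wins 8–3.
Tanaka vs Kwan: 3+3+2+1 = 9 for Tanaka, 2 for Kwan — Tanaka by 9–2.
Tanaka vs Quinn: 7 to 4, Tanaka.
Singh vs Kwan: Singh preferred on 3+3+2+1 = 9 ballots; Singh wins 9–2.
Singh vs Quinn: Singh is ranked higher on 3+3+2 = 8 ballots, Quinn on 3. Singh wins 8–3.
Kwan vs Quinn: 4 to 7, Quinn.
Kwan loses to every other candidate — it is the Condorcet loser.

Kwan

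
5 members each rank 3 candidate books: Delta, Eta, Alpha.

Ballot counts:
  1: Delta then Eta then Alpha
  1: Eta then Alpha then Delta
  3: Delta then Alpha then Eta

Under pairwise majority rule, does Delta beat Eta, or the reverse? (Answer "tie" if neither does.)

Ballots ranking Delta above Eta: 1 + 3 = 4.
Ballots ranking Eta above Delta: 5 − 4 = 1.
Delta wins the head-to-head 4–1.

Delta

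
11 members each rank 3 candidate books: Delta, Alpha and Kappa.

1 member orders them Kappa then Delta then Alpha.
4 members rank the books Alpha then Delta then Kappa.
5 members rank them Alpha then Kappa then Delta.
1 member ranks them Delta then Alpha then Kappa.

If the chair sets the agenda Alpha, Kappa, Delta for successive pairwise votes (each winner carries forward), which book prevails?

Alpha

Round 1: Alpha vs Kappa — 10–1, Alpha advances.
Round 2: Alpha vs Delta — 9–2, Alpha advances.
Alpha survives the agenda.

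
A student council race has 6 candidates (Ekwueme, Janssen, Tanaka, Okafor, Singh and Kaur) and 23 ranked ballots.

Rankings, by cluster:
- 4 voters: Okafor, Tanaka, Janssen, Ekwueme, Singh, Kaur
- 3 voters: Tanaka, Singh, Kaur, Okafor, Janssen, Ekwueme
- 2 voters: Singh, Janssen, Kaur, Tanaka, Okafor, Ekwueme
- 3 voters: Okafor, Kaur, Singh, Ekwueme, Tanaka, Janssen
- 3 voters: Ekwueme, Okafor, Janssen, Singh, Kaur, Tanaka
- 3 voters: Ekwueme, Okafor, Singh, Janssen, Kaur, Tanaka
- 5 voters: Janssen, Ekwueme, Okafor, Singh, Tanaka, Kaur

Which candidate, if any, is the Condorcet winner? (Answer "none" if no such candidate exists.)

Head-to-head results (23 voters):
Ekwueme vs Janssen: Ekwueme is ranked higher on 3+3+3 = 9 ballots, Janssen on 14. Janssen wins 14–9.
Ekwueme vs Tanaka: Ekwueme preferred on 3+3+3+5 = 14 ballots; Ekwueme wins 14–9.
Ekwueme vs Okafor: 11 to 12, Okafor.
Ekwueme vs Singh: 15 to 8, Ekwueme.
Ekwueme vs Kaur: Ekwueme is ranked higher on 4+3+3+5 = 15 ballots, Kaur on 8. Ekwueme wins 15–8.
Janssen vs Tanaka: Janssen preferred on 2+3+3+5 = 13 ballots; Janssen wins 13–10.
Janssen vs Okafor: 2+5 = 7 for Janssen, 16 for Okafor — Okafor by 16–7.
Janssen vs Singh: Janssen preferred on 4+3+5 = 12 ballots; Janssen wins 12–11.
Janssen vs Kaur: Janssen preferred on 4+2+3+3+5 = 17 ballots; Janssen wins 17–6.
Tanaka vs Okafor: Tanaka preferred on 3+2 = 5 ballots; Okafor wins 18–5.
Tanaka vs Singh: Tanaka is ranked higher on 4+3 = 7 ballots, Singh on 16. Singh wins 16–7.
Tanaka vs Kaur: 4+3+5 = 12 for Tanaka, 11 for Kaur — Tanaka by 12–11.
Okafor vs Singh: 4+3+3+3+5 = 18 for Okafor, 5 for Singh — Okafor by 18–5.
Okafor vs Kaur: Okafor is ranked higher on 4+3+3+3+5 = 18 ballots, Kaur on 5. Okafor wins 18–5.
Singh vs Kaur: Singh is ranked higher on 4+3+2+3+3+5 = 20 ballots, Kaur on 3. Singh wins 20–3.
Okafor defeats every rival head-to-head and is the Condorcet winner.

Okafor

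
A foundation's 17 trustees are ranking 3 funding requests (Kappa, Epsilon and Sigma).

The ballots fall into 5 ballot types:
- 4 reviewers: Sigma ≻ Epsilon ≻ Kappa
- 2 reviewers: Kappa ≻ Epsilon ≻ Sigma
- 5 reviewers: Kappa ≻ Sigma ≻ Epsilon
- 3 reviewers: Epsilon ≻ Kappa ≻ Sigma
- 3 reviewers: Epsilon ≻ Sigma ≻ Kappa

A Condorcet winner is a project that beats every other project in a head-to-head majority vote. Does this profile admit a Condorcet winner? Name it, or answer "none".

Check each pair by majority over 17 ballots:
Kappa vs Epsilon: Kappa is ranked higher on 2+5 = 7 ballots, Epsilon on 10. Epsilon wins 10–7.
Kappa vs Sigma: 10 to 7, Kappa.
Epsilon vs Sigma: Sigma, 9–8.
Every project loses at least once (Kappa loses to Epsilon; Epsilon loses to Sigma; Sigma loses to Kappa). The majority relation contains the cycle Kappa > Sigma > Epsilon > Kappa, so there is no Condorcet winner.

none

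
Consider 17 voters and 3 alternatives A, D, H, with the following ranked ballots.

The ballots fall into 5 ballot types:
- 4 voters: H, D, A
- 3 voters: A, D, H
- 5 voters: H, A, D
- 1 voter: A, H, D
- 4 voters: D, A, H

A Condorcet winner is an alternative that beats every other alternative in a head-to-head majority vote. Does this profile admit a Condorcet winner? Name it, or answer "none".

Pairwise majorities:
A vs D: A is ranked higher on 3+5+1 = 9 ballots, D on 8. A wins 9–8.
A vs H: 8 to 9, H.
D–H: H 10–7.
Only H has no losses; H is the Condorcet winner.

H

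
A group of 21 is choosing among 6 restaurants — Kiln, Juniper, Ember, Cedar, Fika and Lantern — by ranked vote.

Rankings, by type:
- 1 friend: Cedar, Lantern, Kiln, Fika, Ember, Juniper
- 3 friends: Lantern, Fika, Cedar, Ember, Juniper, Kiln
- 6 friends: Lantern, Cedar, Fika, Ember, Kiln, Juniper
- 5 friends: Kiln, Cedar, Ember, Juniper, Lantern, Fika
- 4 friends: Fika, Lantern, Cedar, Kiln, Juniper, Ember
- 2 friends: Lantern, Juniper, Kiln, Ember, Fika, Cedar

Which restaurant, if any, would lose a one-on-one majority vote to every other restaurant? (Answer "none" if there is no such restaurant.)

Head-to-head results (21 friends):
Kiln vs Juniper: Kiln wins 16–5.
Kiln vs Ember: Kiln wins 12–9.
Kiln vs Cedar: 7 to 14, Cedar.
Kiln vs Fika: Fika, 13–8.
Kiln vs Lantern: Kiln preferred on 5 ballots; Lantern wins 16–5.
Juniper–Ember: Ember 15–6.
Juniper–Cedar: Cedar 19–2.
Juniper–Fika: Fika 14–7.
Juniper vs Lantern: 5 to 16, Lantern.
Ember–Cedar: Cedar 19–2.
Ember vs Fika: Ember preferred on 5+2 = 7 ballots; Fika wins 14–7.
Ember vs Lantern: 5 to 16, Lantern.
Cedar vs Fika: Cedar preferred on 1+6+5 = 12 ballots; Cedar wins 12–9.
Cedar vs Lantern: Cedar is ranked higher on 1+5 = 6 ballots, Lantern on 15. Lantern wins 15–6.
Fika vs Lantern: Lantern, 17–4.
Juniper loses to every other restaurant — it is the Condorcet loser.

Juniper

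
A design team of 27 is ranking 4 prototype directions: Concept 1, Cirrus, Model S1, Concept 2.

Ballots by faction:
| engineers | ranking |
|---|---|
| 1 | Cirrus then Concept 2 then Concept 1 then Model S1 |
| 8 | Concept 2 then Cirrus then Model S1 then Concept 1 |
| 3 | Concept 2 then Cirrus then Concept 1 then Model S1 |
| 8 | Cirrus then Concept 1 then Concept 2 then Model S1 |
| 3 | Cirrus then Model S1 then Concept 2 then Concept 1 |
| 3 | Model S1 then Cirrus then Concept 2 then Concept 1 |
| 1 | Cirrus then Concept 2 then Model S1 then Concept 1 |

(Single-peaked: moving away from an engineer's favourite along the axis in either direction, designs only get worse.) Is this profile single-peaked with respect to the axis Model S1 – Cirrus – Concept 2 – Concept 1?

Axis positions: Model S1=1, Cirrus=2, Concept 2=3, Concept 1=4.
Faction 1 (peak Cirrus at position 2): ranking walks positions 2-3-4-1, expanding outward from the peak — single-peaked.
Faction 2 (peak Concept 2 at position 3): ranking walks positions 3-2-1-4, expanding outward from the peak — single-peaked.
Faction 3 (peak Concept 2 at position 3): ranking walks positions 3-2-4-1, expanding outward from the peak — single-peaked.
Faction 4: ranking walks positions 2-4-3-1; Concept 1 is ranked above Concept 2 even though Concept 2 lies between Concept 1 and the peak Cirrus on the axis — preferences dip and rise again. Not single-peaked.
Faction 5 (peak Cirrus at position 2): ranking walks positions 2-1-3-4, expanding outward from the peak — single-peaked.
Faction 6 (peak Model S1 at position 1): ranking walks positions 1-2-3-4, expanding outward from the peak — single-peaked.
Faction 7 (peak Cirrus at position 2): ranking walks positions 2-3-1-4, expanding outward from the peak — single-peaked.
Faction 4 violates single-peakedness, so the profile is not single-peaked on this axis.

no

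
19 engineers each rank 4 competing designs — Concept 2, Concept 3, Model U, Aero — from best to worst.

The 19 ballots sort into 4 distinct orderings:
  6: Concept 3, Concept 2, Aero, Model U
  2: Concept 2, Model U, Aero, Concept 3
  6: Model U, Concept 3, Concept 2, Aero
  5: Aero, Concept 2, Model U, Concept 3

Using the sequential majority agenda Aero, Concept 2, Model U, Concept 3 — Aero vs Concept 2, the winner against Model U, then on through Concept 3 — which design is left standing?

Round 1: Aero vs Concept 2 — 5–14, Concept 2 advances.
Round 2: Concept 2 vs Model U — 13–6, Concept 2 advances.
Round 3: Concept 2 vs Concept 3 — 7–12, Concept 3 advances.
Concept 3 survives the agenda.

Concept 3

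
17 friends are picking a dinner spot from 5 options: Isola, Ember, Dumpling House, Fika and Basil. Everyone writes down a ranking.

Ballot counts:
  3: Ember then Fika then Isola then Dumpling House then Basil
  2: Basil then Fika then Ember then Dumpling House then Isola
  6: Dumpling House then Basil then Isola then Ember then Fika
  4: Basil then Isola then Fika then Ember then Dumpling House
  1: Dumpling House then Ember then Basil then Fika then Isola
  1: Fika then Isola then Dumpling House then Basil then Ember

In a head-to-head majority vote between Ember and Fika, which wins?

Ballots ranking Ember above Fika: 3 + 6 + 1 = 10.
Ballots ranking Fika above Ember: 17 − 10 = 7.
Ember wins the head-to-head 10–7.

Ember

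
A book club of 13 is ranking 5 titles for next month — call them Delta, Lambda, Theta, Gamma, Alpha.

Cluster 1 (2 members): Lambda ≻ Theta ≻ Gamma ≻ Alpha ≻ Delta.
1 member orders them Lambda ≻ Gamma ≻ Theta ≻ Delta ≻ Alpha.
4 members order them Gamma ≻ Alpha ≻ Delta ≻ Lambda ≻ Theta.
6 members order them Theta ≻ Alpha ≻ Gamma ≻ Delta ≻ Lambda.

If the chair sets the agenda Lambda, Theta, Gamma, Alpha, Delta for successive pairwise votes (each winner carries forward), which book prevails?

Gamma

Round 1: Lambda vs Theta — 7–6, Lambda advances.
Round 2: Lambda vs Gamma — 3–10, Gamma advances.
Round 3: Gamma vs Alpha — 7–6, Gamma advances.
Round 4: Gamma vs Delta — 13–0, Gamma advances.
The agenda winner is Gamma.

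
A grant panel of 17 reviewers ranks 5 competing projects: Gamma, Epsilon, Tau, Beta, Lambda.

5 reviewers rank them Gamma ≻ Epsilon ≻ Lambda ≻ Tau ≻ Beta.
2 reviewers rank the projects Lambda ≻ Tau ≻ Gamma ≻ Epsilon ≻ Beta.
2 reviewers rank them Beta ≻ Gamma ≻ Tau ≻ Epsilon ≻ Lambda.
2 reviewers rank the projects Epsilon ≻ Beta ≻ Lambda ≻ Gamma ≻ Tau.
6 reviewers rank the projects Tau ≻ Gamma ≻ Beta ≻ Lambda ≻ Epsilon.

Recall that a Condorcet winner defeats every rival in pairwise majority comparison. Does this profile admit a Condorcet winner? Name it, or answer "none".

Head-to-head results (17 reviewers):
Gamma vs Epsilon: Gamma is ranked higher on 5+2+2+6 = 15 ballots, Epsilon on 2. Gamma wins 15–2.
Gamma vs Tau: Gamma, 9–8.
Gamma vs Beta: 5+2+6 = 13 for Gamma, 4 for Beta — Gamma by 13–4.
Gamma vs Lambda: Gamma, 13–4.
Epsilon vs Tau: Epsilon is ranked higher on 5+2 = 7 ballots, Tau on 10. Tau wins 10–7.
Epsilon vs Beta: 5+2+2 = 9 for Epsilon, 8 for Beta — Epsilon by 9–8.
Epsilon vs Lambda: Epsilon wins 9–8.
Tau vs Beta: Tau preferred on 5+2+6 = 13 ballots; Tau wins 13–4.
Tau vs Lambda: 2+6 = 8 for Tau, 9 for Lambda — Lambda by 9–8.
Beta vs Lambda: Beta, 10–7.
Only Gamma has no losses; Gamma is the Condorcet winner.

Gamma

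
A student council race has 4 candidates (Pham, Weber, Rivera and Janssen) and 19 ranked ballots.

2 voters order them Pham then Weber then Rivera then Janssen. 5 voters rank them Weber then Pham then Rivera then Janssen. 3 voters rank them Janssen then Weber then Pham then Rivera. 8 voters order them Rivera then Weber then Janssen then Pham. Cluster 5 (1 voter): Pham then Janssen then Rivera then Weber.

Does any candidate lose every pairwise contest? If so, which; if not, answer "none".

Pairwise majorities:
Pham vs Weber: Weber, 16–3.
Pham vs Rivera: Pham preferred on 2+5+3+1 = 11 ballots; Pham wins 11–8.
Pham vs Janssen: 2+5+1 = 8 for Pham, 11 for Janssen — Janssen by 11–8.
Weber vs Rivera: 10 to 9, Weber.
Weber vs Janssen: Weber is ranked higher on 2+5+8 = 15 ballots, Janssen on 4. Weber wins 15–4.
Rivera vs Janssen: Rivera wins 15–4.
Each candidate has at least one pairwise win (Pham beats Rivera; Weber beats Pham; Rivera beats Janssen; Janssen beats Pham) — no Condorcet loser.

none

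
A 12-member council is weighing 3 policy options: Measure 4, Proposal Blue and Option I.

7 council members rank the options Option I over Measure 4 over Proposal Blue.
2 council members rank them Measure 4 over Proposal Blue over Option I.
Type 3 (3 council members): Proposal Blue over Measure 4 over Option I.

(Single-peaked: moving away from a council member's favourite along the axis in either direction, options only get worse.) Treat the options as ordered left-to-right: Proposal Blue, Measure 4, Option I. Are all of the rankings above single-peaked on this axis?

Axis positions: Proposal Blue=1, Measure 4=2, Option I=3.
Type 1 (peak Option I at position 3): ranking walks positions 3-2-1, expanding outward from the peak — single-peaked.
Type 2 (peak Measure 4 at position 2): ranking walks positions 2-1-3, expanding outward from the peak — single-peaked.
Type 3 (peak Proposal Blue at position 1): ranking walks positions 1-2-3, expanding outward from the peak — single-peaked.
Every ranking is single-peaked on this axis.

yes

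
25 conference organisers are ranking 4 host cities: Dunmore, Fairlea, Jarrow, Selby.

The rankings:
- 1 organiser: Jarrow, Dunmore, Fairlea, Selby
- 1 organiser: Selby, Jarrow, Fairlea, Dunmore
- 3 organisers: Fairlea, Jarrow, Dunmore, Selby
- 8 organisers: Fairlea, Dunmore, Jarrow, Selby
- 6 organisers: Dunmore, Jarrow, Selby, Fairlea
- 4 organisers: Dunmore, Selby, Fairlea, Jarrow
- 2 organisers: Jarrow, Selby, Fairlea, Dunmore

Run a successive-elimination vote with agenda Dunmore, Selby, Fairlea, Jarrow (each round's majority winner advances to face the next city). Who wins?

Fairlea

Round 1: Dunmore vs Selby — 22–3, Dunmore advances.
Round 2: Dunmore vs Fairlea — 11–14, Fairlea advances.
Round 3: Fairlea vs Jarrow — 15–10, Fairlea advances.
The agenda winner is Fairlea.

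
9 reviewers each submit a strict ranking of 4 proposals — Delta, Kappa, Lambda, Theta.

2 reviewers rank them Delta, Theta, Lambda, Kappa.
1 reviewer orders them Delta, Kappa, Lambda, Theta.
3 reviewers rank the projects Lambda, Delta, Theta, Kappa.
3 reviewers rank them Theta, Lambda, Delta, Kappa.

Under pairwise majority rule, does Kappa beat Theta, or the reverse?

Ballots ranking Kappa above Theta: 1.
Ballots ranking Theta above Kappa: 9 − 1 = 8.
Theta wins the head-to-head 8–1.

Theta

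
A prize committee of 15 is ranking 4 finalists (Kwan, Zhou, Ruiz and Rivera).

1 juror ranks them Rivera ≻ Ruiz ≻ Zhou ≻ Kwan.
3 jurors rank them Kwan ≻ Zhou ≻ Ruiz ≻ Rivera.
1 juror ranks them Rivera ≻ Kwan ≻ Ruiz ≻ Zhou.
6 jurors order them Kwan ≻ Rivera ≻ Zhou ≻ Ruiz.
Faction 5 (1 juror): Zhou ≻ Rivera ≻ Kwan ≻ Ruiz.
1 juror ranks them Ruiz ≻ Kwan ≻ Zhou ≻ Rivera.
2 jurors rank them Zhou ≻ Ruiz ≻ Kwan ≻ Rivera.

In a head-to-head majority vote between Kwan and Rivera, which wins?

Kwan

Ballots ranking Kwan above Rivera: 3 + 6 + 1 + 2 = 12.
Ballots ranking Rivera above Kwan: 15 − 12 = 3.
Kwan wins the head-to-head 12–3.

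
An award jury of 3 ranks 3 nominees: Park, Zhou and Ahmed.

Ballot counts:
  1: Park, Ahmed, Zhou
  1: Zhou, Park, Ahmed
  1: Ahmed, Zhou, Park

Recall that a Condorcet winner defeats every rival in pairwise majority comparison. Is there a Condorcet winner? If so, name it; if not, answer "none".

none

Pairwise majorities:
Park vs Zhou: Zhou, 2–1.
Park–Ahmed: Park 2–1.
Zhou–Ahmed: Ahmed 2–1.
Every nominee loses at least once (Park loses to Zhou; Zhou loses to Ahmed; Ahmed loses to Park). The majority relation contains the cycle Park → Ahmed → Zhou → Park, so there is no Condorcet winner.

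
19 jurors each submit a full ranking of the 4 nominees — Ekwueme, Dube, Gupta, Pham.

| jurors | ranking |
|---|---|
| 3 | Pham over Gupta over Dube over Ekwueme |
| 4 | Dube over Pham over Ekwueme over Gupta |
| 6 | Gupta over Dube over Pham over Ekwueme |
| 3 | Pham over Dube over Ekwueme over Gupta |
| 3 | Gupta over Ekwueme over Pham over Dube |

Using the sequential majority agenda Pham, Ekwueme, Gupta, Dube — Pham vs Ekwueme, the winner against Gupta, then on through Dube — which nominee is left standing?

Round 1: Pham vs Ekwueme — 16–3, Pham advances.
Round 2: Pham vs Gupta — 10–9, Pham advances.
Round 3: Pham vs Dube — 9–10, Dube advances.
Dube survives the agenda.

Dube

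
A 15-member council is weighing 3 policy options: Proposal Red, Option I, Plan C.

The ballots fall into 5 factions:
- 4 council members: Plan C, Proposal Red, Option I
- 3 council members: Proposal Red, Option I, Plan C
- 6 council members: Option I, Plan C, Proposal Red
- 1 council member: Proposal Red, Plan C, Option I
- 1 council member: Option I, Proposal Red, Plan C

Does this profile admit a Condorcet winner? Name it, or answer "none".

Head-to-head results (15 council members):
Proposal Red vs Option I: Proposal Red wins 8–7.
Proposal Red vs Plan C: Plan C, 10–5.
Option I vs Plan C: Option I wins 10–5.
No option is unbeaten: Proposal Red loses to Plan C; Option I loses to Proposal Red; Plan C loses to Option I. In particular Proposal Red beats Option I beats Plan C beats Proposal Red is a majority cycle — no Condorcet winner exists.

none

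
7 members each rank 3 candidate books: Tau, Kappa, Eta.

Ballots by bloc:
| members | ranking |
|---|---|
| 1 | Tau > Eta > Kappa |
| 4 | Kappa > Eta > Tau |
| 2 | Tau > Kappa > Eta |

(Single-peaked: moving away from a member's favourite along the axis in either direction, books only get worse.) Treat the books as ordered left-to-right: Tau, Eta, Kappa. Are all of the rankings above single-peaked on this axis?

Axis positions: Tau=1, Eta=2, Kappa=3.
Bloc 1 (peak Tau at position 1): ranking walks positions 1-2-3, expanding outward from the peak — single-peaked.
Bloc 2 (peak Kappa at position 3): ranking walks positions 3-2-1, expanding outward from the peak — single-peaked.
Bloc 3: ranking walks positions 1-3-2; Kappa is ranked above Eta even though Eta lies between Kappa and the peak Tau on the axis — preferences dip and rise again. Not single-peaked.
Bloc 3 violates single-peakedness, so the profile is not single-peaked on this axis.

no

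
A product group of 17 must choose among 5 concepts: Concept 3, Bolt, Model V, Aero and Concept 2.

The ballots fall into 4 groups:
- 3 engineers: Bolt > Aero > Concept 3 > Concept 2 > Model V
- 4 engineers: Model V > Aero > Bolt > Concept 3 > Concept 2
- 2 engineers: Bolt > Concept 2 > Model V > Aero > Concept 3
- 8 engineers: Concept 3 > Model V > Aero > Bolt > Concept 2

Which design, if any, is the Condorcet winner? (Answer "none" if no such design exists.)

none

Check each pair by majority over 17 ballots:
Concept 3 vs Bolt: Concept 3 is ranked higher on 8 ballots, Bolt on 9. Bolt wins 9–8.
Concept 3 vs Model V: 11 to 6, Concept 3.
Concept 3 vs Aero: Concept 3 preferred on 8 ballots; Aero wins 9–8.
Concept 3 vs Concept 2: 3+4+8 = 15 for Concept 3, 2 for Concept 2 — Concept 3 by 15–2.
Bolt vs Model V: 5 to 12, Model V.
Bolt vs Aero: Bolt is ranked higher on 3+2 = 5 ballots, Aero on 12. Aero wins 12–5.
Bolt vs Concept 2: Bolt is ranked higher on 3+4+2+8 = 17 ballots, Concept 2 on 0. Bolt wins 17–0.
Model V vs Aero: Model V is ranked higher on 4+2+8 = 14 ballots, Aero on 3. Model V wins 14–3.
Model V vs Concept 2: 12 to 5, Model V.
Aero vs Concept 2: 15 to 2, Aero.
Every design loses at least once (Concept 3 loses to Bolt; Bolt loses to Model V; Model V loses to Concept 3; Aero loses to Model V; Concept 2 loses to Concept 3). The majority relation contains the cycle Concept 3 > Model V > Bolt > Concept 3, so there is no Condorcet winner.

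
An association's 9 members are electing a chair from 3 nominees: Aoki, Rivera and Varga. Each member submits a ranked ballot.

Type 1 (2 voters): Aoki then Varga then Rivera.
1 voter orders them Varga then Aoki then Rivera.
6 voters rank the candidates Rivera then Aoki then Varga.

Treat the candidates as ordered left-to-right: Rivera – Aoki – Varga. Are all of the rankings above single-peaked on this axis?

yes

Axis positions: Rivera=1, Aoki=2, Varga=3.
Type 1 (peak Aoki at position 2): ranking walks positions 2-3-1, expanding outward from the peak — single-peaked.
Type 2 (peak Varga at position 3): ranking walks positions 3-2-1, expanding outward from the peak — single-peaked.
Type 3 (peak Rivera at position 1): ranking walks positions 1-2-3, expanding outward from the peak — single-peaked.
Every ranking is single-peaked on this axis.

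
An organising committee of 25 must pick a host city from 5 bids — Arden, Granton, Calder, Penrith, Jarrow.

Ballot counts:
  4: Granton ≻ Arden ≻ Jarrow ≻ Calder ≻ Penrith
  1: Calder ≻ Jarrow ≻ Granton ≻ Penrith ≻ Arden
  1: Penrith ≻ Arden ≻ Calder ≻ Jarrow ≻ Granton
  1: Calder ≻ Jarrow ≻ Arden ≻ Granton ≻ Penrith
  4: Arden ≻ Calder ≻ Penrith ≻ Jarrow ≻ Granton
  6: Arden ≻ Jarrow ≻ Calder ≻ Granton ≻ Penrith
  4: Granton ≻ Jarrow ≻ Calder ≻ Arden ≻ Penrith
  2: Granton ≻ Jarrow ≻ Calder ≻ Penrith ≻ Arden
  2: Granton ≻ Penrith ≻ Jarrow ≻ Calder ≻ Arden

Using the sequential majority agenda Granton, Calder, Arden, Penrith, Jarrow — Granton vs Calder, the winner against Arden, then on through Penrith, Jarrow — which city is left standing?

Arden

Round 1: Granton vs Calder — 12–13, Calder advances.
Round 2: Calder vs Arden — 10–15, Arden advances.
Round 3: Arden vs Penrith — 19–6, Arden advances.
Round 4: Arden vs Jarrow — 15–10, Arden advances.
The agenda winner is Arden.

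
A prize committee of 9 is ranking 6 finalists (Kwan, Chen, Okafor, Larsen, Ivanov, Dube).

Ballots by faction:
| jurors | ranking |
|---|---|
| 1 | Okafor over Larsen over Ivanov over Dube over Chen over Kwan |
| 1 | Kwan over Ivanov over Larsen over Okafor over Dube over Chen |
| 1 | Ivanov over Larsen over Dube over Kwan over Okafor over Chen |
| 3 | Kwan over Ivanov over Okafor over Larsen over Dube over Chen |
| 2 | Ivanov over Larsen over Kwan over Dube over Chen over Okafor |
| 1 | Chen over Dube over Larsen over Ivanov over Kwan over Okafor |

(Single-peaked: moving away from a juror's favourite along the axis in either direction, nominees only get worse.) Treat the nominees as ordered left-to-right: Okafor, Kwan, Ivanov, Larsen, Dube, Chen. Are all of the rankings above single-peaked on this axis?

no

Axis positions: Okafor=1, Kwan=2, Ivanov=3, Larsen=4, Dube=5, Chen=6.
Faction 1: ranking walks positions 1-4-3-5-6-2; Larsen is ranked above Kwan even though Kwan lies between Larsen and the peak Okafor on the axis — preferences dip and rise again. Not single-peaked.
Faction 2 (peak Kwan at position 2): ranking walks positions 2-3-4-1-5-6, expanding outward from the peak — single-peaked.
Faction 3 (peak Ivanov at position 3): ranking walks positions 3-4-5-2-1-6, expanding outward from the peak — single-peaked.
Faction 4 (peak Kwan at position 2): ranking walks positions 2-3-1-4-5-6, expanding outward from the peak — single-peaked.
Faction 5 (peak Ivanov at position 3): ranking walks positions 3-4-2-5-6-1, expanding outward from the peak — single-peaked.
Faction 6 (peak Chen at position 6): ranking walks positions 6-5-4-3-2-1, expanding outward from the peak — single-peaked.
Faction 1 violates single-peakedness, so the profile is not single-peaked on this axis.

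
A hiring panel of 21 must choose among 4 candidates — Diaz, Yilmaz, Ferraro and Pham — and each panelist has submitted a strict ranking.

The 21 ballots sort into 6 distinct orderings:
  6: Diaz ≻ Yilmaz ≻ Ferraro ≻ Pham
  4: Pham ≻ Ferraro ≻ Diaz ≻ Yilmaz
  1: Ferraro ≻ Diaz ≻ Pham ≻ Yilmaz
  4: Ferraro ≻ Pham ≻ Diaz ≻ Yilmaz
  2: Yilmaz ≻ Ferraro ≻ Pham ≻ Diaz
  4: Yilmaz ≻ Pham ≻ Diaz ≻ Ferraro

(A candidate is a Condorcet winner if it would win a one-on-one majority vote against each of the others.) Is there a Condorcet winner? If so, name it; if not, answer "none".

none

Pairwise majorities:
Diaz vs Yilmaz: 6+4+1+4 = 15 for Diaz, 6 for Yilmaz — Diaz by 15–6.
Diaz vs Ferraro: Diaz preferred on 6+4 = 10 ballots; Ferraro wins 11–10.
Diaz vs Pham: 6+1 = 7 for Diaz, 14 for Pham — Pham by 14–7.
Yilmaz vs Ferraro: 6+2+4 = 12 for Yilmaz, 9 for Ferraro — Yilmaz by 12–9.
Yilmaz vs Pham: Yilmaz preferred on 6+2+4 = 12 ballots; Yilmaz wins 12–9.
Ferraro vs Pham: 13 to 8, Ferraro.
Every candidate loses at least once (Diaz loses to Ferraro; Yilmaz loses to Diaz; Ferraro loses to Yilmaz; Pham loses to Yilmaz). The majority relation contains the cycle Diaz > Yilmaz > Ferraro > Diaz, so there is no Condorcet winner.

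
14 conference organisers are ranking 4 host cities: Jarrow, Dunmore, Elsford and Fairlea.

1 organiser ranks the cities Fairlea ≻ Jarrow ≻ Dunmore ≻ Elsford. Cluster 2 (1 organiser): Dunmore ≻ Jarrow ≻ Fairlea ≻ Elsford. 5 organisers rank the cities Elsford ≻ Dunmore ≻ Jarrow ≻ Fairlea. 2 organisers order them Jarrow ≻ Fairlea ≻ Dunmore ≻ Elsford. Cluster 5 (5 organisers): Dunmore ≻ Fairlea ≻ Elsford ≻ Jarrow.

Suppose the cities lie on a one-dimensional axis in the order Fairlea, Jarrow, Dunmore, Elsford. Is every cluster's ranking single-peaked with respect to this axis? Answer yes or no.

no

Axis positions: Fairlea=1, Jarrow=2, Dunmore=3, Elsford=4.
Cluster 1 (peak Fairlea at position 1): ranking walks positions 1-2-3-4, expanding outward from the peak — single-peaked.
Cluster 2 (peak Dunmore at position 3): ranking walks positions 3-2-1-4, expanding outward from the peak — single-peaked.
Cluster 3 (peak Elsford at position 4): ranking walks positions 4-3-2-1, expanding outward from the peak — single-peaked.
Cluster 4 (peak Jarrow at position 2): ranking walks positions 2-1-3-4, expanding outward from the peak — single-peaked.
Cluster 5: ranking walks positions 3-1-4-2; Fairlea is ranked above Jarrow even though Jarrow lies between Fairlea and the peak Dunmore on the axis — preferences dip and rise again. Not single-peaked.
Cluster 5 violates single-peakedness, so the profile is not single-peaked on this axis.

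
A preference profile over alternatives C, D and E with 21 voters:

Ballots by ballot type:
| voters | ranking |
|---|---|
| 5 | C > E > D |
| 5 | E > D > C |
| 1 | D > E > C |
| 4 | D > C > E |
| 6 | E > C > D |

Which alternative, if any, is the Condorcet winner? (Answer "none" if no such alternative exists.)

Pairwise majorities:
C vs D: C is ranked higher on 5+6 = 11 ballots, D on 10. C wins 11–10.
C vs E: 9 to 12, E.
D vs E: D is ranked higher on 1+4 = 5 ballots, E on 16. E wins 16–5.
E defeats every rival head-to-head and is the Condorcet winner.

E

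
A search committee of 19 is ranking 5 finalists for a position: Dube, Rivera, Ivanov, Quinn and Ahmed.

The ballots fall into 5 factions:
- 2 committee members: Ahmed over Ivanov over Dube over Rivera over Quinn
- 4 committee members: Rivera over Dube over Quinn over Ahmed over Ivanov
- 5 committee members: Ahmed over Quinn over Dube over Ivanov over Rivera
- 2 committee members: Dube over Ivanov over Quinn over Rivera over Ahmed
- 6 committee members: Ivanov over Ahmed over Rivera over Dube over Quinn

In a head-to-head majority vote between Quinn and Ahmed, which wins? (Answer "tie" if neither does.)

Ahmed

Ballots ranking Quinn above Ahmed: 4 + 2 = 6.
Ballots ranking Ahmed above Quinn: 19 − 6 = 13.
Ahmed wins the head-to-head 13–6.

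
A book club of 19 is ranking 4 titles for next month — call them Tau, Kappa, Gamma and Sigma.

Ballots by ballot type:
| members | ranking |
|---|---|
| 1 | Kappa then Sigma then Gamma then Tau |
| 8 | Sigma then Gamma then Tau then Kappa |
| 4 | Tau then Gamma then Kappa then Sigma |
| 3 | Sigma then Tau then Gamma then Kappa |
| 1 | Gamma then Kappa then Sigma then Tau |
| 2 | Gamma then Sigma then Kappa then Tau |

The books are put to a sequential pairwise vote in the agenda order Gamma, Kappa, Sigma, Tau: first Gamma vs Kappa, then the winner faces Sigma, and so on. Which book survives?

Sigma

Round 1: Gamma vs Kappa — 18–1, Gamma advances.
Round 2: Gamma vs Sigma — 7–12, Sigma advances.
Round 3: Sigma vs Tau — 15–4, Sigma advances.
Sigma survives the agenda.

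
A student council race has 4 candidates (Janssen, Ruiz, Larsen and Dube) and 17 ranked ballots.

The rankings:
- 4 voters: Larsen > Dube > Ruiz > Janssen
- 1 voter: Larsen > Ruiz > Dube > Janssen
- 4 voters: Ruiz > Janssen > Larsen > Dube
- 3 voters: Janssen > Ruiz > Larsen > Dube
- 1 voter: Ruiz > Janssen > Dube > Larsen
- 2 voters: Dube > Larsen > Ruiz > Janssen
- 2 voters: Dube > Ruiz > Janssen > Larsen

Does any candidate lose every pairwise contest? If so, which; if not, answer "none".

Head-to-head results (17 voters):
Janssen vs Ruiz: 3 to 14, Ruiz.
Janssen vs Larsen: Janssen is ranked higher on 4+3+1+2 = 10 ballots, Larsen on 7. Janssen wins 10–7.
Janssen vs Dube: 4+3+1 = 8 for Janssen, 9 for Dube — Dube by 9–8.
Ruiz vs Larsen: 4+3+1+2 = 10 for Ruiz, 7 for Larsen — Ruiz by 10–7.
Ruiz vs Dube: 9 to 8, Ruiz.
Larsen–Dube: Larsen 12–5.
No candidate is winless: Janssen beats Larsen; Ruiz beats Janssen; Larsen beats Dube; Dube beats Janssen. There is no Condorcet loser.

none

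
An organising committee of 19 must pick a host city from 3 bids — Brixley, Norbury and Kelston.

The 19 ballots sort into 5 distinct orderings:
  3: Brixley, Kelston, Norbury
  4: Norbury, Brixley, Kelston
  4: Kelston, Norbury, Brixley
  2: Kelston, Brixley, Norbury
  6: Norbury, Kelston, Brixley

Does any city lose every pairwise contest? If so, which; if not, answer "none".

Pairwise majorities:
Brixley vs Norbury: Norbury wins 14–5.
Brixley vs Kelston: Kelston, 12–7.
Norbury vs Kelston: Norbury, 10–9.
Only Brixley has no wins; Brixley is the Condorcet loser.

Brixley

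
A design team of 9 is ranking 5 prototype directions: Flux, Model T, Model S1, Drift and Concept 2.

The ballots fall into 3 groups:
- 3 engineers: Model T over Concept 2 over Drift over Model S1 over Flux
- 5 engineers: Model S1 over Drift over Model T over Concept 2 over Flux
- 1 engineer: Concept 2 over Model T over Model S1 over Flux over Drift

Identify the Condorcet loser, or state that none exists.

Head-to-head results (9 engineers):
Flux vs Model T: Model T, 9–0.
Flux vs Model S1: 0 for Flux, 9 for Model S1 — Model S1 by 9–0.
Flux–Drift: Drift 8–1.
Flux–Concept 2: Concept 2 9–0.
Model T vs Model S1: Model T preferred on 3+1 = 4 ballots; Model S1 wins 5–4.
Model T vs Drift: 4 to 5, Drift.
Model T vs Concept 2: Model T, 8–1.
Model S1 vs Drift: 6 to 3, Model S1.
Model S1 vs Concept 2: Model S1 preferred on 5 ballots; Model S1 wins 5–4.
Drift vs Concept 2: Drift wins 5–4.
Flux is beaten in every head-to-head and is the Condorcet loser.

Flux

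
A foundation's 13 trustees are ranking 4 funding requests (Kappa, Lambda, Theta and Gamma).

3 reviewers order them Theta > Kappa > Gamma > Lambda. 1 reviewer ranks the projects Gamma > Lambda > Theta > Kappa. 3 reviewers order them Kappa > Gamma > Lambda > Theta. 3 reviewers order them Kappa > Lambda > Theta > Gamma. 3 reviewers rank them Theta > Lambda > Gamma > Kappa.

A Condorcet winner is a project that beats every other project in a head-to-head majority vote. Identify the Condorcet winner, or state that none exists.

Pairwise majorities:
Kappa vs Lambda: Kappa wins 9–4.
Kappa vs Theta: Theta, 7–6.
Kappa vs Gamma: Kappa wins 9–4.
Lambda vs Theta: Lambda wins 7–6.
Lambda vs Gamma: Gamma wins 7–6.
Theta–Gamma: Theta 9–4.
Every project loses at least once (Kappa loses to Theta; Lambda loses to Kappa; Theta loses to Lambda; Gamma loses to Kappa). The majority relation contains the cycle Kappa → Lambda → Theta → Kappa, so there is no Condorcet winner.

none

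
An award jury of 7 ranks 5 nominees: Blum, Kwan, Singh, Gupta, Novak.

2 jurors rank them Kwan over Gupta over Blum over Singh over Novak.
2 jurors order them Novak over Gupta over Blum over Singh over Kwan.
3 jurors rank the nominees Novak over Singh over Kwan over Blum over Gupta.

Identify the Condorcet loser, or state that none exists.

none

Head-to-head results (7 jurors):
Blum vs Kwan: 2 to 5, Kwan.
Blum vs Singh: Blum wins 4–3.
Blum vs Gupta: Gupta wins 4–3.
Blum vs Novak: Novak, 5–2.
Kwan vs Singh: Kwan preferred on 2 ballots; Singh wins 5–2.
Kwan vs Gupta: Kwan wins 5–2.
Kwan vs Novak: 2 for Kwan, 5 for Novak — Novak by 5–2.
Singh vs Gupta: Gupta wins 4–3.
Singh vs Novak: 2 for Singh, 5 for Novak — Novak by 5–2.
Gupta–Novak: Novak 5–2.
No nominee is winless: Blum beats Singh; Kwan beats Blum; Singh beats Kwan; Gupta beats Blum; Novak beats Blum. There is no Condorcet loser.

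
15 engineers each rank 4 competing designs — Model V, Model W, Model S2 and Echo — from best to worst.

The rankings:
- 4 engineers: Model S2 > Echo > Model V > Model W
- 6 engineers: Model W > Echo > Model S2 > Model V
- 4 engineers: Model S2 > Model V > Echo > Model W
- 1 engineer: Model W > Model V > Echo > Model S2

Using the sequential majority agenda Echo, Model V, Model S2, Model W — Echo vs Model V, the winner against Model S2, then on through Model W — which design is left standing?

Round 1: Echo vs Model V — 10–5, Echo advances.
Round 2: Echo vs Model S2 — 7–8, Model S2 advances.
Round 3: Model S2 vs Model W — 8–7, Model S2 advances.
The agenda winner is Model S2.

Model S2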